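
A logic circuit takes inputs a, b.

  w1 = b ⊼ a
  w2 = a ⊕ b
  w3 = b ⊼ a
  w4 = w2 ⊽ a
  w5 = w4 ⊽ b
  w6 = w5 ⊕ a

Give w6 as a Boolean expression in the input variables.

w2 = a ⊕ b
w4 = w2 ⊽ a = (a ⊕ b) ⊽ a
w5 = w4 ⊽ b = ((a ⊕ b) ⊽ a) ⊽ b
w6 = w5 ⊕ a = (((a ⊕ b) ⊽ a) ⊽ b) ⊕ a

(((a ⊕ b) ⊽ a) ⊽ b) ⊕ a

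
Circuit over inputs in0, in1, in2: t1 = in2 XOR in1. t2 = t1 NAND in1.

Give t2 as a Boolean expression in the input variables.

(in2 XOR in1) NAND in1

t1 = in2 XOR in1
t2 = t1 NAND in1 = (in2 XOR in1) NAND in1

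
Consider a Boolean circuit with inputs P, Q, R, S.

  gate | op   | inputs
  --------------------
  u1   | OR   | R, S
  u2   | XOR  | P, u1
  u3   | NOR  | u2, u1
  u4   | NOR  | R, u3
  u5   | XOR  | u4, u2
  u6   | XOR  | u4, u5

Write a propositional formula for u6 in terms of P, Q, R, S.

u1 = R OR S
u2 = P XOR u1 = P XOR (R OR S)
u3 = u2 NOR u1 = (P XOR (R OR S)) NOR (R OR S)
u4 = R NOR u3 = R NOR ((P XOR (R OR S)) NOR (R OR S))
u5 = u4 XOR u2 = (R NOR ((P XOR (R OR S)) NOR (R OR S))) XOR (P XOR (R OR S))
u6 = u4 XOR u5 = (R NOR ((P XOR (R OR S)) NOR (R OR S))) XOR ((R NOR ((P XOR (R OR S)) NOR (R OR S))) XOR (P XOR (R OR S)))

(R NOR ((P XOR (R OR S)) NOR (R OR S))) XOR ((R NOR ((P XOR (R OR S)) NOR (R OR S))) XOR (P XOR (R OR S)))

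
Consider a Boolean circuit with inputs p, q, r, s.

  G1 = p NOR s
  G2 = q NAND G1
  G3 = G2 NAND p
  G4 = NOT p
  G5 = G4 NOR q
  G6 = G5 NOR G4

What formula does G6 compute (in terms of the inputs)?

(NOT p NOR q) NOR NOT p

G4 = NOT p
G5 = G4 NOR q = NOT p NOR q
G6 = G5 NOR G4 = (NOT p NOR q) NOR NOT p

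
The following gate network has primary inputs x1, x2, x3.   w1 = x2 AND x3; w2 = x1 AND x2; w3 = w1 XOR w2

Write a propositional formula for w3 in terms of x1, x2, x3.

w1 = x2 AND x3
w2 = x1 AND x2
w3 = w1 XOR w2 = (x2 AND x3) XOR (x1 AND x2)

(x2 AND x3) XOR (x1 AND x2)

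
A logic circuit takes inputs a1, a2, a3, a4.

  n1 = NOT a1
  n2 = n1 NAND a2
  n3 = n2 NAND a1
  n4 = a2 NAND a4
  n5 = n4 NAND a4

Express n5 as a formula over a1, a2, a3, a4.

(a2 NAND a4) NAND a4

n4 = a2 NAND a4
n5 = n4 NAND a4 = (a2 NAND a4) NAND a4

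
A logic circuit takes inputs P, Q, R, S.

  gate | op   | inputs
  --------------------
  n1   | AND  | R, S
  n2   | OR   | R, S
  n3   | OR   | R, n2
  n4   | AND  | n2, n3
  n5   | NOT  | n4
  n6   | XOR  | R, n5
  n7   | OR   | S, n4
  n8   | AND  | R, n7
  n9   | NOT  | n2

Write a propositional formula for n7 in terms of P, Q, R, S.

S OR ((R OR S) AND (R OR (R OR S)))

n2 = R OR S
n3 = R OR n2 = R OR (R OR S)
n4 = n2 AND n3 = (R OR S) AND (R OR (R OR S))
n7 = S OR n4 = S OR ((R OR S) AND (R OR (R OR S)))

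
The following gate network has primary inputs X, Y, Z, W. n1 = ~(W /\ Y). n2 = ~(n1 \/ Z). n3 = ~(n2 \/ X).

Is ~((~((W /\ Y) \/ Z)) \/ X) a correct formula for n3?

No

n1 = ~(W /\ Y)
n2 = ~(n1 \/ Z) = ~((~(W /\ Y)) \/ Z)
n3 = ~(n2 \/ X) = ~((~((~(W /\ Y)) \/ Z)) \/ X)
At X=0, Y=0, Z=0, W=0: circuit gives 1, formula gives 0.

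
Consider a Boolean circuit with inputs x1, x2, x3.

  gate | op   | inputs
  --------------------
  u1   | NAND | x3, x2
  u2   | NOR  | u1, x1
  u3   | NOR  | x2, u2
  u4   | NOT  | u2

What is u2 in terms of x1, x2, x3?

(x3 NAND x2) NOR x1

u1 = x3 NAND x2
u2 = u1 NOR x1 = (x3 NAND x2) NOR x1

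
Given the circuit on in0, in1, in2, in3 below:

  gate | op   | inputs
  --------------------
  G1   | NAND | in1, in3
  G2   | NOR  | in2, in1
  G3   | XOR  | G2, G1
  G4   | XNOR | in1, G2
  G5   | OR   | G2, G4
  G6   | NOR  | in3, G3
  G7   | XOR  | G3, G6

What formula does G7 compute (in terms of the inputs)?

((in2 NOR in1) XOR (in1 NAND in3)) XOR (in3 NOR ((in2 NOR in1) XOR (in1 NAND in3)))

G1 = in1 NAND in3
G2 = in2 NOR in1
G3 = G2 XOR G1 = (in2 NOR in1) XOR (in1 NAND in3)
G6 = in3 NOR G3 = in3 NOR ((in2 NOR in1) XOR (in1 NAND in3))
G7 = G3 XOR G6 = ((in2 NOR in1) XOR (in1 NAND in3)) XOR (in3 NOR ((in2 NOR in1) XOR (in1 NAND in3)))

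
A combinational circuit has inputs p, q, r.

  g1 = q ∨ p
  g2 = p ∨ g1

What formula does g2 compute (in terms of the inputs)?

p ∨ (q ∨ p)

g1 = q ∨ p
g2 = p ∨ g1 = p ∨ (q ∨ p)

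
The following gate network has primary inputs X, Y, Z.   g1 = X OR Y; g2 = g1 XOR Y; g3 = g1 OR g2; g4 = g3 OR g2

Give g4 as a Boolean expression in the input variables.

((X OR Y) OR ((X OR Y) XOR Y)) OR ((X OR Y) XOR Y)

g1 = X OR Y
g2 = g1 XOR Y = (X OR Y) XOR Y
g3 = g1 OR g2 = (X OR Y) OR ((X OR Y) XOR Y)
g4 = g3 OR g2 = ((X OR Y) OR ((X OR Y) XOR Y)) OR ((X OR Y) XOR Y)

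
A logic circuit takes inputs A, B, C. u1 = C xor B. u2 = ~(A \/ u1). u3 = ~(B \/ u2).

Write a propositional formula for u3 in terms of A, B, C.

u1 = C xor B
u2 = ~(A \/ u1) = ~(A \/ (C xor B))
u3 = ~(B \/ u2) = ~(B \/ (~(A \/ (C xor B))))

~(B \/ (~(A \/ (C xor B))))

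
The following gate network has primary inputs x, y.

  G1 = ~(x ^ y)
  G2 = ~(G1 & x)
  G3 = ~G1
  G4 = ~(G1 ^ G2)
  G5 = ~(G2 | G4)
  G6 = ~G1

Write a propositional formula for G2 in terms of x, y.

G1 = ~(x ^ y)
G2 = ~(G1 & x) = ~((~(x ^ y)) & x)

~((~(x ^ y)) & x)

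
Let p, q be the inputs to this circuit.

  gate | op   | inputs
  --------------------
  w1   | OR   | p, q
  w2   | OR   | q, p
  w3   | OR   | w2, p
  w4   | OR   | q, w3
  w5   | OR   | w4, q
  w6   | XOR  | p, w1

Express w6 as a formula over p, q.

p XOR (p OR q)

w1 = p OR q
w6 = p XOR w1 = p XOR (p OR q)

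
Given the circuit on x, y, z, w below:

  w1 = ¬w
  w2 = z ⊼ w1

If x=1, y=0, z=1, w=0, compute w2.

w1 = ¬0 = 1
w2 = 1 ⊼ 1 = 0

0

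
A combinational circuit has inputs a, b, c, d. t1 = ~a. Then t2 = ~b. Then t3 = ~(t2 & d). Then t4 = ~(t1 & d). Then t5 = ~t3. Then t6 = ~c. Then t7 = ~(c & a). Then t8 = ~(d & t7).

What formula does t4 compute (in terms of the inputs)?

~(~a & d)

t1 = ~a
t4 = ~(t1 & d) = ~(~a & d)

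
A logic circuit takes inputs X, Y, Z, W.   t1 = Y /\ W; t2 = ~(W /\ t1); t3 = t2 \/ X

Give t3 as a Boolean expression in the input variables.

(~(W /\ (Y /\ W))) \/ X

t1 = Y /\ W
t2 = ~(W /\ t1) = ~(W /\ (Y /\ W))
t3 = t2 \/ X = (~(W /\ (Y /\ W))) \/ X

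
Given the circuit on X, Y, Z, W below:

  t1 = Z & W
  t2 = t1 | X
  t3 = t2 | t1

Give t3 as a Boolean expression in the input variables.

((Z & W) | X) | (Z & W)

t1 = Z & W
t2 = t1 | X = (Z & W) | X
t3 = t2 | t1 = ((Z & W) | X) | (Z & W)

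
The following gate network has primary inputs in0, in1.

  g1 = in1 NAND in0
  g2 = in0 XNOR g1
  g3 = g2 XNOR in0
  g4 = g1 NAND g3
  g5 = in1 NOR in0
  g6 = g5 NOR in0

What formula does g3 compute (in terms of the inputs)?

(in0 XNOR (in1 NAND in0)) XNOR in0

g1 = in1 NAND in0
g2 = in0 XNOR g1 = in0 XNOR (in1 NAND in0)
g3 = g2 XNOR in0 = (in0 XNOR (in1 NAND in0)) XNOR in0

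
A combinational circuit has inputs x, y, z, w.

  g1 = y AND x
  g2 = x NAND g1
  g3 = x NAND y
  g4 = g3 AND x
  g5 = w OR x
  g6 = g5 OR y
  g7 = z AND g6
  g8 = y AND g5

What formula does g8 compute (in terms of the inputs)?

g5 = w OR x
g8 = y AND g5 = y AND (w OR x)

y AND (w OR x)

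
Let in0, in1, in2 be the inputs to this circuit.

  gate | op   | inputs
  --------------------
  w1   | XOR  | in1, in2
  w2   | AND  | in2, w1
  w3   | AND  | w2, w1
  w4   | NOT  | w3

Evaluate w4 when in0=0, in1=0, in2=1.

0

w1 = 0 XOR 1 = 1
w2 = 1 AND 1 = 1
w3 = 1 AND 1 = 1
w4 = NOT 1 = 0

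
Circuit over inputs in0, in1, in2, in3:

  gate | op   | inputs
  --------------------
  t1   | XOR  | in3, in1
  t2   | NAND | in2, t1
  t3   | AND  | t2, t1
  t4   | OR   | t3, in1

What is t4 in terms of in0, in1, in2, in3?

t1 = in3 XOR in1
t2 = in2 NAND t1 = in2 NAND (in3 XOR in1)
t3 = t2 AND t1 = (in2 NAND (in3 XOR in1)) AND (in3 XOR in1)
t4 = t3 OR in1 = ((in2 NAND (in3 XOR in1)) AND (in3 XOR in1)) OR in1

((in2 NAND (in3 XOR in1)) AND (in3 XOR in1)) OR in1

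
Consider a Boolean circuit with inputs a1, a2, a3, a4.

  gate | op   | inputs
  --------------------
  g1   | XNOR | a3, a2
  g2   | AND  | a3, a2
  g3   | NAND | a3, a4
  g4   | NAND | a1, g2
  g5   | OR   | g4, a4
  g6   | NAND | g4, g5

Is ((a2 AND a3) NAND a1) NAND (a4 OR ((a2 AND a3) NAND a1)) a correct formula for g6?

g2 = a3 AND a2
g4 = a1 NAND g2 = a1 NAND (a3 AND a2)
g5 = g4 OR a4 = (a1 NAND (a3 AND a2)) OR a4
g6 = g4 NAND g5 = (a1 NAND (a3 AND a2)) NAND ((a1 NAND (a3 AND a2)) OR a4)
At a1=0, a2=0, a3=0, a4=0: circuit gives 0, formula gives 0.
At a1=1, a2=1, a3=1, a4=0: circuit gives 1, formula gives 1.
Agrees on all 16 inputs.

Yes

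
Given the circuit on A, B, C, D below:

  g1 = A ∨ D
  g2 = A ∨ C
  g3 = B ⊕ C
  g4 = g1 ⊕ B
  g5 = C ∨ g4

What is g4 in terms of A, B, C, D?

g1 = A ∨ D
g4 = g1 ⊕ B = (A ∨ D) ⊕ B

(A ∨ D) ⊕ B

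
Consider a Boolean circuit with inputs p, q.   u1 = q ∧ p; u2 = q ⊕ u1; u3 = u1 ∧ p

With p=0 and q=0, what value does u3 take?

u1 = 0 ∧ 0 = 0
u3 = 0 ∧ 0 = 0

0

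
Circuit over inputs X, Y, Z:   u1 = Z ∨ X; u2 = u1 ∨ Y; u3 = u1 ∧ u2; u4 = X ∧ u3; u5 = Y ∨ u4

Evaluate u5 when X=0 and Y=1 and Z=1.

1

u1 = 1 ∨ 0 = 1
u2 = 1 ∨ 1 = 1
u3 = 1 ∧ 1 = 1
u4 = 0 ∧ 1 = 0
u5 = 1 ∨ 0 = 1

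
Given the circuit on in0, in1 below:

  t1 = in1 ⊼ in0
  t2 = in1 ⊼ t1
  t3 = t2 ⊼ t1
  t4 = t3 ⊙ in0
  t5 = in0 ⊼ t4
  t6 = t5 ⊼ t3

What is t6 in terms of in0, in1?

(in0 ⊼ (((in1 ⊼ (in1 ⊼ in0)) ⊼ (in1 ⊼ in0)) ⊙ in0)) ⊼ ((in1 ⊼ (in1 ⊼ in0)) ⊼ (in1 ⊼ in0))

t1 = in1 ⊼ in0
t2 = in1 ⊼ t1 = in1 ⊼ (in1 ⊼ in0)
t3 = t2 ⊼ t1 = (in1 ⊼ (in1 ⊼ in0)) ⊼ (in1 ⊼ in0)
t4 = t3 ⊙ in0 = ((in1 ⊼ (in1 ⊼ in0)) ⊼ (in1 ⊼ in0)) ⊙ in0
t5 = in0 ⊼ t4 = in0 ⊼ (((in1 ⊼ (in1 ⊼ in0)) ⊼ (in1 ⊼ in0)) ⊙ in0)
t6 = t5 ⊼ t3 = (in0 ⊼ (((in1 ⊼ (in1 ⊼ in0)) ⊼ (in1 ⊼ in0)) ⊙ in0)) ⊼ ((in1 ⊼ (in1 ⊼ in0)) ⊼ (in1 ⊼ in0))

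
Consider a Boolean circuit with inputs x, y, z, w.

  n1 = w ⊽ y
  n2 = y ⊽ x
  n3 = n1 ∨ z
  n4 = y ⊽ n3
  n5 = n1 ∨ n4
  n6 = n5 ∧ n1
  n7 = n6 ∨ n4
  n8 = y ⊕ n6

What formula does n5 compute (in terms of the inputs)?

n1 = w ⊽ y
n3 = n1 ∨ z = (w ⊽ y) ∨ z
n4 = y ⊽ n3 = y ⊽ ((w ⊽ y) ∨ z)
n5 = n1 ∨ n4 = (w ⊽ y) ∨ (y ⊽ ((w ⊽ y) ∨ z))

(w ⊽ y) ∨ (y ⊽ ((w ⊽ y) ∨ z))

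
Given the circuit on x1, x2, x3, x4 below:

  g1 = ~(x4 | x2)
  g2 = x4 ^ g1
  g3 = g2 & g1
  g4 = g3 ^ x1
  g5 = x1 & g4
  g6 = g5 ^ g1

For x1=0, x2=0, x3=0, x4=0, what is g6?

1

g1 = ~(0 | 0) = 1
g2 = 0 ^ 1 = 1
g3 = 1 & 1 = 1
g4 = 1 ^ 0 = 1
g5 = 0 & 1 = 0
g6 = 0 ^ 1 = 1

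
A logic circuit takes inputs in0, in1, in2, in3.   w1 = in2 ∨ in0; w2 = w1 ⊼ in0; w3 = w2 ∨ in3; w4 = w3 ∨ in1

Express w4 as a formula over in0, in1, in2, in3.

w1 = in2 ∨ in0
w2 = w1 ⊼ in0 = (in2 ∨ in0) ⊼ in0
w3 = w2 ∨ in3 = ((in2 ∨ in0) ⊼ in0) ∨ in3
w4 = w3 ∨ in1 = (((in2 ∨ in0) ⊼ in0) ∨ in3) ∨ in1

(((in2 ∨ in0) ⊼ in0) ∨ in3) ∨ in1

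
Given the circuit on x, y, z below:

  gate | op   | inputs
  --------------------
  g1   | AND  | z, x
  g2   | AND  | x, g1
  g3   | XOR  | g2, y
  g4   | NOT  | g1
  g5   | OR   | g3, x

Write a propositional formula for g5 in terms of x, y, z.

g1 = z AND x
g2 = x AND g1 = x AND (z AND x)
g3 = g2 XOR y = (x AND (z AND x)) XOR y
g5 = g3 OR x = ((x AND (z AND x)) XOR y) OR x

((x AND (z AND x)) XOR y) OR x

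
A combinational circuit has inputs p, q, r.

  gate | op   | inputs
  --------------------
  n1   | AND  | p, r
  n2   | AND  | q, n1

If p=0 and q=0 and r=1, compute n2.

0

n1 = 0 AND 1 = 0
n2 = 0 AND 0 = 0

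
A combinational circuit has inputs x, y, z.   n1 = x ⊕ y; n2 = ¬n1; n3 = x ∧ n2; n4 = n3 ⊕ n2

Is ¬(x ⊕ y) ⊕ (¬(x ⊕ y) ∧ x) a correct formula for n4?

Yes

n1 = x ⊕ y
n2 = ¬n1 = ¬(x ⊕ y)
n3 = x ∧ n2 = x ∧ ¬(x ⊕ y)
n4 = n3 ⊕ n2 = (x ∧ ¬(x ⊕ y)) ⊕ ¬(x ⊕ y)
At x=0, y=1, z=0: circuit gives 0, formula gives 0.
At x=0, y=0, z=0: circuit gives 1, formula gives 1.
Agrees on all 8 inputs.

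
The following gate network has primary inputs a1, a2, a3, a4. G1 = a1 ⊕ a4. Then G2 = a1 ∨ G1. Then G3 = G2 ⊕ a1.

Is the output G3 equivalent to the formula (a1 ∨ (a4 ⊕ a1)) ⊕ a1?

G1 = a1 ⊕ a4
G2 = a1 ∨ G1 = a1 ∨ (a1 ⊕ a4)
G3 = G2 ⊕ a1 = (a1 ∨ (a1 ⊕ a4)) ⊕ a1
At a1=0, a2=0, a3=0, a4=0: circuit gives 0, formula gives 0.
At a1=0, a2=0, a3=0, a4=1: circuit gives 1, formula gives 1.
Agrees on all 16 inputs.

Yes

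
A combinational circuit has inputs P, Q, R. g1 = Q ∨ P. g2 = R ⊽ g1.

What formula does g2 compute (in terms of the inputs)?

g1 = Q ∨ P
g2 = R ⊽ g1 = R ⊽ (Q ∨ P)

R ⊽ (Q ∨ P)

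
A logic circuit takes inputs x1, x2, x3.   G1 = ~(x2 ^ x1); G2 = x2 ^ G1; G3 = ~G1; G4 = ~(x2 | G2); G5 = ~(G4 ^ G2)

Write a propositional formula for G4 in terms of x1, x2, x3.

~(x2 | (x2 ^ (~(x2 ^ x1))))

G1 = ~(x2 ^ x1)
G2 = x2 ^ G1 = x2 ^ (~(x2 ^ x1))
G4 = ~(x2 | G2) = ~(x2 | (x2 ^ (~(x2 ^ x1))))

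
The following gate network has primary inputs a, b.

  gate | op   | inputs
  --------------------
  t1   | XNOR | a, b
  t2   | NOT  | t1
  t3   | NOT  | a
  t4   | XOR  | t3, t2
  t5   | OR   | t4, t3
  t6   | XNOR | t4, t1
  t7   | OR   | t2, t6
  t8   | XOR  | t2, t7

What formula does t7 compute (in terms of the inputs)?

t1 = a XNOR b
t2 = NOT t1 = NOT (a XNOR b)
t3 = NOT a
t4 = t3 XOR t2 = NOT a XOR NOT (a XNOR b)
t6 = t4 XNOR t1 = (NOT a XOR NOT (a XNOR b)) XNOR (a XNOR b)
t7 = t2 OR t6 = NOT (a XNOR b) OR ((NOT a XOR NOT (a XNOR b)) XNOR (a XNOR b))

NOT (a XNOR b) OR ((NOT a XOR NOT (a XNOR b)) XNOR (a XNOR b))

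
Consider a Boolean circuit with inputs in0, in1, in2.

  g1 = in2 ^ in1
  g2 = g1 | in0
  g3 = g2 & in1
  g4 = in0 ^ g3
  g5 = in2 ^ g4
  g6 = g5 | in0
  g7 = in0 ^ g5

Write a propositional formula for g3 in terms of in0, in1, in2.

((in2 ^ in1) | in0) & in1

g1 = in2 ^ in1
g2 = g1 | in0 = (in2 ^ in1) | in0
g3 = g2 & in1 = ((in2 ^ in1) | in0) & in1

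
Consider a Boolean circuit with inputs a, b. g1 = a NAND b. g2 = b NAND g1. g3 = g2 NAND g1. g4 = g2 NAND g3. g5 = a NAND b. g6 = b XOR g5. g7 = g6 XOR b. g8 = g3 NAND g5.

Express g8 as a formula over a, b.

g1 = a NAND b
g2 = b NAND g1 = b NAND (a NAND b)
g3 = g2 NAND g1 = (b NAND (a NAND b)) NAND (a NAND b)
g5 = a NAND b
g8 = g3 NAND g5 = ((b NAND (a NAND b)) NAND (a NAND b)) NAND (a NAND b)

((b NAND (a NAND b)) NAND (a NAND b)) NAND (a NAND b)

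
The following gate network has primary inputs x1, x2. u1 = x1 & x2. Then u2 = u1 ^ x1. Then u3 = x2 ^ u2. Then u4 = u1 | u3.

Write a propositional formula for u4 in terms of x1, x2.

u1 = x1 & x2
u2 = u1 ^ x1 = (x1 & x2) ^ x1
u3 = x2 ^ u2 = x2 ^ ((x1 & x2) ^ x1)
u4 = u1 | u3 = (x1 & x2) | (x2 ^ ((x1 & x2) ^ x1))

(x1 & x2) | (x2 ^ ((x1 & x2) ^ x1))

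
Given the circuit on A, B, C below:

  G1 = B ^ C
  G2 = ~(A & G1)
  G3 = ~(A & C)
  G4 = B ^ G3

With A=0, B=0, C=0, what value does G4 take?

G3 = ~(0 & 0) = 1
G4 = 0 ^ 1 = 1

1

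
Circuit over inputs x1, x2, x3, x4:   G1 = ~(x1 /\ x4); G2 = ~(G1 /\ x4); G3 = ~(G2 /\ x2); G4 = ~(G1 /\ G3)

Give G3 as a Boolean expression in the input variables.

G1 = ~(x1 /\ x4)
G2 = ~(G1 /\ x4) = ~((~(x1 /\ x4)) /\ x4)
G3 = ~(G2 /\ x2) = ~((~((~(x1 /\ x4)) /\ x4)) /\ x2)

~((~((~(x1 /\ x4)) /\ x4)) /\ x2)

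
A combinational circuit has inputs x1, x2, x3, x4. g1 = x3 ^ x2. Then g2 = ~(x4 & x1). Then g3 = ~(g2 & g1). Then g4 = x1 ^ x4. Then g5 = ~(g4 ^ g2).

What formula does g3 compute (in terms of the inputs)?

g1 = x3 ^ x2
g2 = ~(x4 & x1)
g3 = ~(g2 & g1) = ~((~(x4 & x1)) & (x3 ^ x2))

~((~(x4 & x1)) & (x3 ^ x2))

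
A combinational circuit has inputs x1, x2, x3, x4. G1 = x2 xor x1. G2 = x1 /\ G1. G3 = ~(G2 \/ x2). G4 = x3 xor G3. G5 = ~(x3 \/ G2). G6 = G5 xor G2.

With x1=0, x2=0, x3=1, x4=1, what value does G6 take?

G1 = 0 xor 0 = 0
G2 = 0 /\ 0 = 0
G5 = ~(1 \/ 0) = 0
G6 = 0 xor 0 = 0

0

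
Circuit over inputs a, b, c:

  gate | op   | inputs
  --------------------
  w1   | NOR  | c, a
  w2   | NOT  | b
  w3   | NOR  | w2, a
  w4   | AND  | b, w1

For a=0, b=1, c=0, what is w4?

1

w1 = 0 NOR 0 = 1
w4 = 1 AND 1 = 1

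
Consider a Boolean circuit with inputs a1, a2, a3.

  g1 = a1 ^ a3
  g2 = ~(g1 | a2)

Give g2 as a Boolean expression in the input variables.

~((a1 ^ a3) | a2)

g1 = a1 ^ a3
g2 = ~(g1 | a2) = ~((a1 ^ a3) | a2)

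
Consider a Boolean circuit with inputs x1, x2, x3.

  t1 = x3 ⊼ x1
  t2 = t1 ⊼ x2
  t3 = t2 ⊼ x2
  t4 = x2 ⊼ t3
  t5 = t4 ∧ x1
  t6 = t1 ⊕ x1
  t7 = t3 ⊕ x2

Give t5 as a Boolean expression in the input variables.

(x2 ⊼ (((x3 ⊼ x1) ⊼ x2) ⊼ x2)) ∧ x1

t1 = x3 ⊼ x1
t2 = t1 ⊼ x2 = (x3 ⊼ x1) ⊼ x2
t3 = t2 ⊼ x2 = ((x3 ⊼ x1) ⊼ x2) ⊼ x2
t4 = x2 ⊼ t3 = x2 ⊼ (((x3 ⊼ x1) ⊼ x2) ⊼ x2)
t5 = t4 ∧ x1 = (x2 ⊼ (((x3 ⊼ x1) ⊼ x2) ⊼ x2)) ∧ x1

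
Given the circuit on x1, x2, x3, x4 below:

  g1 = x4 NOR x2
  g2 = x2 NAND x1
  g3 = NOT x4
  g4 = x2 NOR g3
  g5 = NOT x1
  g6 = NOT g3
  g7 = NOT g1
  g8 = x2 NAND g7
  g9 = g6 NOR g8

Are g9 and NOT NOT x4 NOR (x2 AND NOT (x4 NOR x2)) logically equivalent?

g1 = x4 NOR x2
g3 = NOT x4
g6 = NOT g3 = NOT NOT x4
g7 = NOT g1 = NOT (x4 NOR x2)
g8 = x2 NAND g7 = x2 NAND NOT (x4 NOR x2)
g9 = g6 NOR g8 = NOT NOT x4 NOR (x2 NAND NOT (x4 NOR x2))
At x1=0, x2=0, x3=0, x4=0: circuit gives 0, formula gives 1.

No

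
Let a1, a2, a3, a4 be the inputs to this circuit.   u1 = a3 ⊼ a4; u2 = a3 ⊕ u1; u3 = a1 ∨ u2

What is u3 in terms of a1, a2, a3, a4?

a1 ∨ (a3 ⊕ (a3 ⊼ a4))

u1 = a3 ⊼ a4
u2 = a3 ⊕ u1 = a3 ⊕ (a3 ⊼ a4)
u3 = a1 ∨ u2 = a1 ∨ (a3 ⊕ (a3 ⊼ a4))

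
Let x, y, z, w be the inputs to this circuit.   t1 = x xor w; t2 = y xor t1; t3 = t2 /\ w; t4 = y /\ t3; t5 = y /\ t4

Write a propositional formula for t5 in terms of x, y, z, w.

y /\ (y /\ ((y xor (x xor w)) /\ w))

t1 = x xor w
t2 = y xor t1 = y xor (x xor w)
t3 = t2 /\ w = (y xor (x xor w)) /\ w
t4 = y /\ t3 = y /\ ((y xor (x xor w)) /\ w)
t5 = y /\ t4 = y /\ (y /\ ((y xor (x xor w)) /\ w))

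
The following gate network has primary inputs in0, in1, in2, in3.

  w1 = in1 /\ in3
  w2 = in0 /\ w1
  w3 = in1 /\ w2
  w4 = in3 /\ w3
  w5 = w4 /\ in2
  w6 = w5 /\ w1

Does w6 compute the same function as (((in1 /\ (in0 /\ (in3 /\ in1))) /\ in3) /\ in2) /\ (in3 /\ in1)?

w1 = in1 /\ in3
w2 = in0 /\ w1 = in0 /\ (in1 /\ in3)
w3 = in1 /\ w2 = in1 /\ (in0 /\ (in1 /\ in3))
w4 = in3 /\ w3 = in3 /\ (in1 /\ (in0 /\ (in1 /\ in3)))
w5 = w4 /\ in2 = (in3 /\ (in1 /\ (in0 /\ (in1 /\ in3)))) /\ in2
w6 = w5 /\ w1 = ((in3 /\ (in1 /\ (in0 /\ (in1 /\ in3)))) /\ in2) /\ (in1 /\ in3)
At in0=0, in1=0, in2=0, in3=0: circuit gives 0, formula gives 0.
At in0=1, in1=1, in2=1, in3=1: circuit gives 1, formula gives 1.
Agrees on all 16 inputs.

Yes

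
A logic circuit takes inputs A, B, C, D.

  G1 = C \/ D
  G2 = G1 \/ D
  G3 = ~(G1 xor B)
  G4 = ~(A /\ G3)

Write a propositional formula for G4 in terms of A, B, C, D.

~(A /\ (~((C \/ D) xor B)))

G1 = C \/ D
G3 = ~(G1 xor B) = ~((C \/ D) xor B)
G4 = ~(A /\ G3) = ~(A /\ (~((C \/ D) xor B)))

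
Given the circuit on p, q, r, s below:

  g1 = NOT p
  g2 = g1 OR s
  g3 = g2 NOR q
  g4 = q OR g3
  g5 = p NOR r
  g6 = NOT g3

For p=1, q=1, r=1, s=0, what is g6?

g1 = NOT 1 = 0
g2 = 0 OR 0 = 0
g3 = 0 NOR 1 = 0
g6 = NOT 0 = 1

1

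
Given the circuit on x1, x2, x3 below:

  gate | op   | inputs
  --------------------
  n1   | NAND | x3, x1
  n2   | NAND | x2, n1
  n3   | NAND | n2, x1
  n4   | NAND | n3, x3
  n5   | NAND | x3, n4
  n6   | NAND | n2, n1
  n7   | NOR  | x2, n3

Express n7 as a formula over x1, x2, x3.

x2 NOR ((x2 NAND (x3 NAND x1)) NAND x1)

n1 = x3 NAND x1
n2 = x2 NAND n1 = x2 NAND (x3 NAND x1)
n3 = n2 NAND x1 = (x2 NAND (x3 NAND x1)) NAND x1
n7 = x2 NOR n3 = x2 NOR ((x2 NAND (x3 NAND x1)) NAND x1)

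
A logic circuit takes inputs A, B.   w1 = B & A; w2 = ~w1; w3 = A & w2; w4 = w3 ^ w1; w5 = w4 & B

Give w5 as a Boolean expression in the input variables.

w1 = B & A
w2 = ~w1 = ~(B & A)
w3 = A & w2 = A & ~(B & A)
w4 = w3 ^ w1 = (A & ~(B & A)) ^ (B & A)
w5 = w4 & B = ((A & ~(B & A)) ^ (B & A)) & B

((A & ~(B & A)) ^ (B & A)) & B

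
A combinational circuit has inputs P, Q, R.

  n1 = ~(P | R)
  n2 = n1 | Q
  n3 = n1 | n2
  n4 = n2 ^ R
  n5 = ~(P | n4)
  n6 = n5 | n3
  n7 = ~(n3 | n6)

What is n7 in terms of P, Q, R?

n1 = ~(P | R)
n2 = n1 | Q = (~(P | R)) | Q
n3 = n1 | n2 = (~(P | R)) | ((~(P | R)) | Q)
n4 = n2 ^ R = ((~(P | R)) | Q) ^ R
n5 = ~(P | n4) = ~(P | (((~(P | R)) | Q) ^ R))
n6 = n5 | n3 = (~(P | (((~(P | R)) | Q) ^ R))) | ((~(P | R)) | ((~(P | R)) | Q))
n7 = ~(n3 | n6) = ~(((~(P | R)) | ((~(P | R)) | Q)) | ((~(P | (((~(P | R)) | Q) ^ R))) | ((~(P | R)) | ((~(P | R)) | Q))))

~(((~(P | R)) | ((~(P | R)) | Q)) | ((~(P | (((~(P | R)) | Q) ^ R))) | ((~(P | R)) | ((~(P | R)) | Q))))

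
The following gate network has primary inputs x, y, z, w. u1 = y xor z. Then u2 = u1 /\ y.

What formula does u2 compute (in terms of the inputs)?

u1 = y xor z
u2 = u1 /\ y = (y xor z) /\ y

(y xor z) /\ y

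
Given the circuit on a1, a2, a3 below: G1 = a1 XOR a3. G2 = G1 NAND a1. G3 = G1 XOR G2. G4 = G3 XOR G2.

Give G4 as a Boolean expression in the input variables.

((a1 XOR a3) XOR ((a1 XOR a3) NAND a1)) XOR ((a1 XOR a3) NAND a1)

G1 = a1 XOR a3
G2 = G1 NAND a1 = (a1 XOR a3) NAND a1
G3 = G1 XOR G2 = (a1 XOR a3) XOR ((a1 XOR a3) NAND a1)
G4 = G3 XOR G2 = ((a1 XOR a3) XOR ((a1 XOR a3) NAND a1)) XOR ((a1 XOR a3) NAND a1)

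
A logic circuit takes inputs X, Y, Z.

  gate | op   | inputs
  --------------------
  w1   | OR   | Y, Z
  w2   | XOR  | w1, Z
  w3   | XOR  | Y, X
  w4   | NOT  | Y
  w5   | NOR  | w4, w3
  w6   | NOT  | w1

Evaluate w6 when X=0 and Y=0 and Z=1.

0

w1 = 0 OR 1 = 1
w6 = NOT 1 = 0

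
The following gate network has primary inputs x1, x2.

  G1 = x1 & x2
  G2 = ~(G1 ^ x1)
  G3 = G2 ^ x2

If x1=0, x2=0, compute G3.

G1 = 0 & 0 = 0
G2 = ~(0 ^ 0) = 1
G3 = 1 ^ 0 = 1

1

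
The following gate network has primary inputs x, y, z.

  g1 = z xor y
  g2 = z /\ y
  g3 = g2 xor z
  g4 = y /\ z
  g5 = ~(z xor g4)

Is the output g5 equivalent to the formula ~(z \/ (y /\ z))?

No

g4 = y /\ z
g5 = ~(z xor g4) = ~(z xor (y /\ z))
At x=0, y=1, z=1: circuit gives 1, formula gives 0.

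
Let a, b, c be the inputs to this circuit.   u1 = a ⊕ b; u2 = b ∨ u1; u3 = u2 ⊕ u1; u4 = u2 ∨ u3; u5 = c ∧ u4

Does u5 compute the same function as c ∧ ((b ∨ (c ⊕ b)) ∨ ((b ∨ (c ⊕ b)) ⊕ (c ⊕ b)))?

No

u1 = a ⊕ b
u2 = b ∨ u1 = b ∨ (a ⊕ b)
u3 = u2 ⊕ u1 = (b ∨ (a ⊕ b)) ⊕ (a ⊕ b)
u4 = u2 ∨ u3 = (b ∨ (a ⊕ b)) ∨ ((b ∨ (a ⊕ b)) ⊕ (a ⊕ b))
u5 = c ∧ u4 = c ∧ ((b ∨ (a ⊕ b)) ∨ ((b ∨ (a ⊕ b)) ⊕ (a ⊕ b)))
At a=0, b=0, c=1: circuit gives 0, formula gives 1.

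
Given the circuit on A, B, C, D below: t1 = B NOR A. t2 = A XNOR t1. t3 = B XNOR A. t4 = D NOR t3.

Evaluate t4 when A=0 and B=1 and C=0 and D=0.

1

t3 = 1 XNOR 0 = 0
t4 = 0 NOR 0 = 1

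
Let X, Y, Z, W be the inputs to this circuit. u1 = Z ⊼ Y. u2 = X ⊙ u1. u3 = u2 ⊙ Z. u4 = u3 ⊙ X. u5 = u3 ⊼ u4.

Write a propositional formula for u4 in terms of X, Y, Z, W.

((X ⊙ (Z ⊼ Y)) ⊙ Z) ⊙ X

u1 = Z ⊼ Y
u2 = X ⊙ u1 = X ⊙ (Z ⊼ Y)
u3 = u2 ⊙ Z = (X ⊙ (Z ⊼ Y)) ⊙ Z
u4 = u3 ⊙ X = ((X ⊙ (Z ⊼ Y)) ⊙ Z) ⊙ X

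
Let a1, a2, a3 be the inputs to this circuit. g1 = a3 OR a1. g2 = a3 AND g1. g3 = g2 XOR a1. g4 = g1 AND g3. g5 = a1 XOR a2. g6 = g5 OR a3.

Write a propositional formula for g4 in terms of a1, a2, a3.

(a3 OR a1) AND ((a3 AND (a3 OR a1)) XOR a1)

g1 = a3 OR a1
g2 = a3 AND g1 = a3 AND (a3 OR a1)
g3 = g2 XOR a1 = (a3 AND (a3 OR a1)) XOR a1
g4 = g1 AND g3 = (a3 OR a1) AND ((a3 AND (a3 OR a1)) XOR a1)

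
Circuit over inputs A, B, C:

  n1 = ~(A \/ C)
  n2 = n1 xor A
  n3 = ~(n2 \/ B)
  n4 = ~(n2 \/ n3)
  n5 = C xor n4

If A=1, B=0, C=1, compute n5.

n1 = ~(1 \/ 1) = 0
n2 = 0 xor 1 = 1
n3 = ~(1 \/ 0) = 0
n4 = ~(1 \/ 0) = 0
n5 = 1 xor 0 = 1

1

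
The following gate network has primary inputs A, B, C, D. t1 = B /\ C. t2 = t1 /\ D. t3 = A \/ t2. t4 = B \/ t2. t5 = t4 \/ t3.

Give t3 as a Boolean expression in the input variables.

A \/ ((B /\ C) /\ D)

t1 = B /\ C
t2 = t1 /\ D = (B /\ C) /\ D
t3 = A \/ t2 = A \/ ((B /\ C) /\ D)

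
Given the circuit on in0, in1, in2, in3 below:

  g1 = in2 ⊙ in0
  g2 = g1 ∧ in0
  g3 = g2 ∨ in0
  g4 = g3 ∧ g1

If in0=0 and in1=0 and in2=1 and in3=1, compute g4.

g1 = 1 ⊙ 0 = 0
g2 = 0 ∧ 0 = 0
g3 = 0 ∨ 0 = 0
g4 = 0 ∧ 0 = 0

0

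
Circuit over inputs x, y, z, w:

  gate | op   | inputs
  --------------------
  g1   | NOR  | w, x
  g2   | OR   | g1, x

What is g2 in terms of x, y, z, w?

(w NOR x) OR x

g1 = w NOR x
g2 = g1 OR x = (w NOR x) OR x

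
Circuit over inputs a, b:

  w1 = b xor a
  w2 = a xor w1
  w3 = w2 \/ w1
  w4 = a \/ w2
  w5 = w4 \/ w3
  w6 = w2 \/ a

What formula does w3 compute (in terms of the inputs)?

(a xor (b xor a)) \/ (b xor a)

w1 = b xor a
w2 = a xor w1 = a xor (b xor a)
w3 = w2 \/ w1 = (a xor (b xor a)) \/ (b xor a)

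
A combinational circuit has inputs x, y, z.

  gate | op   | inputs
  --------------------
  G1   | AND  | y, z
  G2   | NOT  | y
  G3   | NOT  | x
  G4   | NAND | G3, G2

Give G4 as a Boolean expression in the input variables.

NOT x NAND NOT y

G2 = NOT y
G3 = NOT x
G4 = G3 NAND G2 = NOT x NAND NOT y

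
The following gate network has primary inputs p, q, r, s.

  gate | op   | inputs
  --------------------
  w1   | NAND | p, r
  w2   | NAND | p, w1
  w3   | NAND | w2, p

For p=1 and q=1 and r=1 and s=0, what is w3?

0

w1 = 1 NAND 1 = 0
w2 = 1 NAND 0 = 1
w3 = 1 NAND 1 = 0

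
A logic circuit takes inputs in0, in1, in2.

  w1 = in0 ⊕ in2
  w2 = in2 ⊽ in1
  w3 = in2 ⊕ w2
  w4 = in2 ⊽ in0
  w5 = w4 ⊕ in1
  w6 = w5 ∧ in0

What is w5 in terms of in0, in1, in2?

w4 = in2 ⊽ in0
w5 = w4 ⊕ in1 = (in2 ⊽ in0) ⊕ in1

(in2 ⊽ in0) ⊕ in1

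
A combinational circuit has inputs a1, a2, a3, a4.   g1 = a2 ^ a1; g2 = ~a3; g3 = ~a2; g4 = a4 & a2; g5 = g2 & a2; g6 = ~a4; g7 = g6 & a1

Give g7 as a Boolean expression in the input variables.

~a4 & a1

g6 = ~a4
g7 = g6 & a1 = ~a4 & a1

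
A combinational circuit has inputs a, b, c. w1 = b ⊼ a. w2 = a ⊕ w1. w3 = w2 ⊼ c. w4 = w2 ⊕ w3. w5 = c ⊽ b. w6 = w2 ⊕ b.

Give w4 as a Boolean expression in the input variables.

w1 = b ⊼ a
w2 = a ⊕ w1 = a ⊕ (b ⊼ a)
w3 = w2 ⊼ c = (a ⊕ (b ⊼ a)) ⊼ c
w4 = w2 ⊕ w3 = (a ⊕ (b ⊼ a)) ⊕ ((a ⊕ (b ⊼ a)) ⊼ c)

(a ⊕ (b ⊼ a)) ⊕ ((a ⊕ (b ⊼ a)) ⊼ c)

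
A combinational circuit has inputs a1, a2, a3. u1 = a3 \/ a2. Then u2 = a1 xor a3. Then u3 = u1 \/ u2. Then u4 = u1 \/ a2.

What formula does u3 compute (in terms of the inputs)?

(a3 \/ a2) \/ (a1 xor a3)

u1 = a3 \/ a2
u2 = a1 xor a3
u3 = u1 \/ u2 = (a3 \/ a2) \/ (a1 xor a3)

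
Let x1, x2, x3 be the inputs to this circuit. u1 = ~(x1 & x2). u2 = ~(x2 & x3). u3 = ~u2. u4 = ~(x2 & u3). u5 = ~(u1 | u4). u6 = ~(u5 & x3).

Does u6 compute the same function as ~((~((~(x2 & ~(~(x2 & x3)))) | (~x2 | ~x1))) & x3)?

u1 = ~(x1 & x2)
u2 = ~(x2 & x3)
u3 = ~u2 = ~(~(x2 & x3))
u4 = ~(x2 & u3) = ~(x2 & ~(~(x2 & x3)))
u5 = ~(u1 | u4) = ~((~(x1 & x2)) | (~(x2 & ~(~(x2 & x3)))))
u6 = ~(u5 & x3) = ~((~((~(x1 & x2)) | (~(x2 & ~(~(x2 & x3)))))) & x3)
At x1=1, x2=1, x3=1: circuit gives 0, formula gives 0.
At x1=0, x2=0, x3=0: circuit gives 1, formula gives 1.
Agrees on all 8 inputs.

Yes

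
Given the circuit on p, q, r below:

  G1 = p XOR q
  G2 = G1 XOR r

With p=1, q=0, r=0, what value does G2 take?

G1 = 1 XOR 0 = 1
G2 = 1 XOR 0 = 1

1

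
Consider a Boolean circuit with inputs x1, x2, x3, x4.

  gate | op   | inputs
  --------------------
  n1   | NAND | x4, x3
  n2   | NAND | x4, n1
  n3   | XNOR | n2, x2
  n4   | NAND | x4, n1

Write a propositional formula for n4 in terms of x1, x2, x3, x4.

x4 NAND (x4 NAND x3)

n1 = x4 NAND x3
n4 = x4 NAND n1 = x4 NAND (x4 NAND x3)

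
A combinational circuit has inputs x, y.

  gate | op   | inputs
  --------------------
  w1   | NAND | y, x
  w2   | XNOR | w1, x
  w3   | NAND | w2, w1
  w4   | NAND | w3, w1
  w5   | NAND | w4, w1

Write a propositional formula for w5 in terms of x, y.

w1 = y NAND x
w2 = w1 XNOR x = (y NAND x) XNOR x
w3 = w2 NAND w1 = ((y NAND x) XNOR x) NAND (y NAND x)
w4 = w3 NAND w1 = (((y NAND x) XNOR x) NAND (y NAND x)) NAND (y NAND x)
w5 = w4 NAND w1 = ((((y NAND x) XNOR x) NAND (y NAND x)) NAND (y NAND x)) NAND (y NAND x)

((((y NAND x) XNOR x) NAND (y NAND x)) NAND (y NAND x)) NAND (y NAND x)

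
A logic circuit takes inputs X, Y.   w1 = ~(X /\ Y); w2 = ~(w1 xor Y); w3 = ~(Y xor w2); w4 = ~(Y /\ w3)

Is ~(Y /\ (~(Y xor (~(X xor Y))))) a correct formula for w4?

No

w1 = ~(X /\ Y)
w2 = ~(w1 xor Y) = ~((~(X /\ Y)) xor Y)
w3 = ~(Y xor w2) = ~(Y xor (~((~(X /\ Y)) xor Y)))
w4 = ~(Y /\ w3) = ~(Y /\ (~(Y xor (~((~(X /\ Y)) xor Y)))))
At X=0, Y=1: circuit gives 0, formula gives 1.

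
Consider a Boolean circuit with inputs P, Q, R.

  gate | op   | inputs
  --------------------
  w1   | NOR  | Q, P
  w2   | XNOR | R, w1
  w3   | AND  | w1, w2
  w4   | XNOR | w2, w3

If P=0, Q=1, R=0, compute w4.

w1 = 1 NOR 0 = 0
w2 = 0 XNOR 0 = 1
w3 = 0 AND 1 = 0
w4 = 1 XNOR 0 = 0

0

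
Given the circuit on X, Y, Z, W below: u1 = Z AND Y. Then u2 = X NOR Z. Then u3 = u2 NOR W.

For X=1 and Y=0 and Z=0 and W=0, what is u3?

u2 = 1 NOR 0 = 0
u3 = 0 NOR 0 = 1

1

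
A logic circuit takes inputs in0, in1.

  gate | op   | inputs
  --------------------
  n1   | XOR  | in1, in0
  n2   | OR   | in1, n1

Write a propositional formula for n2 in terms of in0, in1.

n1 = in1 XOR in0
n2 = in1 OR n1 = in1 OR (in1 XOR in0)

in1 OR (in1 XOR in0)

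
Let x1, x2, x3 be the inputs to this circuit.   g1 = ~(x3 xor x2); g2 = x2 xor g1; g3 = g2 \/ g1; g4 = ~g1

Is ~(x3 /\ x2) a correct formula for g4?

No

g1 = ~(x3 xor x2)
g4 = ~g1 = ~(~(x3 xor x2))
At x1=0, x2=0, x3=0: circuit gives 0, formula gives 1.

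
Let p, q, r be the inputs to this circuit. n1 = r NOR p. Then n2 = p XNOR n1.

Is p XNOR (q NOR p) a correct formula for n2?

No

n1 = r NOR p
n2 = p XNOR n1 = p XNOR (r NOR p)
At p=0, q=0, r=1: circuit gives 1, formula gives 0.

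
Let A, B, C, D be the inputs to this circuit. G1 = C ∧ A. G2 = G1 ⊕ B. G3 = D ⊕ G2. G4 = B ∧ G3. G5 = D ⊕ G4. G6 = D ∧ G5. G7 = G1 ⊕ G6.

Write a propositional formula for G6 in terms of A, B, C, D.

D ∧ (D ⊕ (B ∧ (D ⊕ ((C ∧ A) ⊕ B))))

G1 = C ∧ A
G2 = G1 ⊕ B = (C ∧ A) ⊕ B
G3 = D ⊕ G2 = D ⊕ ((C ∧ A) ⊕ B)
G4 = B ∧ G3 = B ∧ (D ⊕ ((C ∧ A) ⊕ B))
G5 = D ⊕ G4 = D ⊕ (B ∧ (D ⊕ ((C ∧ A) ⊕ B)))
G6 = D ∧ G5 = D ∧ (D ⊕ (B ∧ (D ⊕ ((C ∧ A) ⊕ B))))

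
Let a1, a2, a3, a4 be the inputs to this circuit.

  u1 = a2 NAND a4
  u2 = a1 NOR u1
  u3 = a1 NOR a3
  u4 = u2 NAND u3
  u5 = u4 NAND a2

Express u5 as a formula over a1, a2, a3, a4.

u1 = a2 NAND a4
u2 = a1 NOR u1 = a1 NOR (a2 NAND a4)
u3 = a1 NOR a3
u4 = u2 NAND u3 = (a1 NOR (a2 NAND a4)) NAND (a1 NOR a3)
u5 = u4 NAND a2 = ((a1 NOR (a2 NAND a4)) NAND (a1 NOR a3)) NAND a2

((a1 NOR (a2 NAND a4)) NAND (a1 NOR a3)) NAND a2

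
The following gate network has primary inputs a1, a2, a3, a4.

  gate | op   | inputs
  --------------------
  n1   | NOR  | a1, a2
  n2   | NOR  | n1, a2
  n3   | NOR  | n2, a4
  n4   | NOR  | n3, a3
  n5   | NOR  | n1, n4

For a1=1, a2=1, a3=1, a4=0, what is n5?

1

n1 = 1 NOR 1 = 0
n2 = 0 NOR 1 = 0
n3 = 0 NOR 0 = 1
n4 = 1 NOR 1 = 0
n5 = 0 NOR 0 = 1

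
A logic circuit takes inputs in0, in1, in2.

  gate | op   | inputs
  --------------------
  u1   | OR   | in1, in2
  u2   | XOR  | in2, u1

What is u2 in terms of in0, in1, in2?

in2 XOR (in1 OR in2)

u1 = in1 OR in2
u2 = in2 XOR u1 = in2 XOR (in1 OR in2)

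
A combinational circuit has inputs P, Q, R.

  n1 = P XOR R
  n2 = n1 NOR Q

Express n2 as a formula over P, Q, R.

n1 = P XOR R
n2 = n1 NOR Q = (P XOR R) NOR Q

(P XOR R) NOR Q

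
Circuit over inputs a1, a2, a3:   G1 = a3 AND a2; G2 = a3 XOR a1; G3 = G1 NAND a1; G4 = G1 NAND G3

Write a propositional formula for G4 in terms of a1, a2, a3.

G1 = a3 AND a2
G3 = G1 NAND a1 = (a3 AND a2) NAND a1
G4 = G1 NAND G3 = (a3 AND a2) NAND ((a3 AND a2) NAND a1)

(a3 AND a2) NAND ((a3 AND a2) NAND a1)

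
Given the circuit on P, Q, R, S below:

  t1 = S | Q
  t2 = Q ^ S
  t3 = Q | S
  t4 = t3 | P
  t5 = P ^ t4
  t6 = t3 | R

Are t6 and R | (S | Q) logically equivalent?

Yes

t3 = Q | S
t6 = t3 | R = (Q | S) | R
At P=0, Q=0, R=0, S=0: circuit gives 0, formula gives 0.
At P=0, Q=0, R=0, S=1: circuit gives 1, formula gives 1.
Agrees on all 16 inputs.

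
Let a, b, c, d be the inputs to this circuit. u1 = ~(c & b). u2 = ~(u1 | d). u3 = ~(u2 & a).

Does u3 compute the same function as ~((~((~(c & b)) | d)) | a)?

No

u1 = ~(c & b)
u2 = ~(u1 | d) = ~((~(c & b)) | d)
u3 = ~(u2 & a) = ~((~((~(c & b)) | d)) & a)
At a=0, b=1, c=1, d=0: circuit gives 1, formula gives 0.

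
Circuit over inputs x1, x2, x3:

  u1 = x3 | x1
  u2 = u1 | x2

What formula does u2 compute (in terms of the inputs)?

u1 = x3 | x1
u2 = u1 | x2 = (x3 | x1) | x2

(x3 | x1) | x2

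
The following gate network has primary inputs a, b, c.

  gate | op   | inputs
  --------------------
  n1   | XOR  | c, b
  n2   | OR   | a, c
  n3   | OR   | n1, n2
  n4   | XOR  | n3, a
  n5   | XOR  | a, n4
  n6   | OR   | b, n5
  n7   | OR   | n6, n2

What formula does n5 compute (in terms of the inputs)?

n1 = c XOR b
n2 = a OR c
n3 = n1 OR n2 = (c XOR b) OR (a OR c)
n4 = n3 XOR a = ((c XOR b) OR (a OR c)) XOR a
n5 = a XOR n4 = a XOR (((c XOR b) OR (a OR c)) XOR a)

a XOR (((c XOR b) OR (a OR c)) XOR a)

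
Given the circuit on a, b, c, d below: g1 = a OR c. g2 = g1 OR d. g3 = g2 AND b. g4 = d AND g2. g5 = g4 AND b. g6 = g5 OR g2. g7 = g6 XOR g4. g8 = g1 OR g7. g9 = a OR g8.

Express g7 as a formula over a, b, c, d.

(((d AND ((a OR c) OR d)) AND b) OR ((a OR c) OR d)) XOR (d AND ((a OR c) OR d))

g1 = a OR c
g2 = g1 OR d = (a OR c) OR d
g4 = d AND g2 = d AND ((a OR c) OR d)
g5 = g4 AND b = (d AND ((a OR c) OR d)) AND b
g6 = g5 OR g2 = ((d AND ((a OR c) OR d)) AND b) OR ((a OR c) OR d)
g7 = g6 XOR g4 = (((d AND ((a OR c) OR d)) AND b) OR ((a OR c) OR d)) XOR (d AND ((a OR c) OR d))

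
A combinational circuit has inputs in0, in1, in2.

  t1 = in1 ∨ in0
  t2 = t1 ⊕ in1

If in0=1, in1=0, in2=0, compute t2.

t1 = 0 ∨ 1 = 1
t2 = 1 ⊕ 0 = 1

1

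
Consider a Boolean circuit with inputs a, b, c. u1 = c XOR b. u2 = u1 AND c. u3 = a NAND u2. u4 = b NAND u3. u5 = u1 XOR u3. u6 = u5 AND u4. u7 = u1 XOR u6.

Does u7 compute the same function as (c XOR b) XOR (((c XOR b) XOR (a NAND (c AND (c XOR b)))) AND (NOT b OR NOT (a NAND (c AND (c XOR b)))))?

Yes

u1 = c XOR b
u2 = u1 AND c = (c XOR b) AND c
u3 = a NAND u2 = a NAND ((c XOR b) AND c)
u4 = b NAND u3 = b NAND (a NAND ((c XOR b) AND c))
u5 = u1 XOR u3 = (c XOR b) XOR (a NAND ((c XOR b) AND c))
u6 = u5 AND u4 = ((c XOR b) XOR (a NAND ((c XOR b) AND c))) AND (b NAND (a NAND ((c XOR b) AND c)))
u7 = u1 XOR u6 = (c XOR b) XOR (((c XOR b) XOR (a NAND ((c XOR b) AND c))) AND (b NAND (a NAND ((c XOR b) AND c))))
At a=0, b=1, c=1: circuit gives 0, formula gives 0.
At a=0, b=0, c=0: circuit gives 1, formula gives 1.
Agrees on all 8 inputs.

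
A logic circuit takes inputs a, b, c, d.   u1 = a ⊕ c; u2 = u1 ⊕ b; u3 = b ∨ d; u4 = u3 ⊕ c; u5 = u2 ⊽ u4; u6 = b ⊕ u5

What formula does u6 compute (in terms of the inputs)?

b ⊕ (((a ⊕ c) ⊕ b) ⊽ ((b ∨ d) ⊕ c))

u1 = a ⊕ c
u2 = u1 ⊕ b = (a ⊕ c) ⊕ b
u3 = b ∨ d
u4 = u3 ⊕ c = (b ∨ d) ⊕ c
u5 = u2 ⊽ u4 = ((a ⊕ c) ⊕ b) ⊽ ((b ∨ d) ⊕ c)
u6 = b ⊕ u5 = b ⊕ (((a ⊕ c) ⊕ b) ⊽ ((b ∨ d) ⊕ c))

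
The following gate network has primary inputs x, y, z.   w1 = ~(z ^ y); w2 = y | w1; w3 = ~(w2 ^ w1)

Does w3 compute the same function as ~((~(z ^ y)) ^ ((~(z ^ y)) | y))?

Yes

w1 = ~(z ^ y)
w2 = y | w1 = y | (~(z ^ y))
w3 = ~(w2 ^ w1) = ~((y | (~(z ^ y))) ^ (~(z ^ y)))
At x=0, y=1, z=0: circuit gives 0, formula gives 0.
At x=0, y=0, z=0: circuit gives 1, formula gives 1.
Agrees on all 8 inputs.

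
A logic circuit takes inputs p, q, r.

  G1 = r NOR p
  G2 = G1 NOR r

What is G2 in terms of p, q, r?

G1 = r NOR p
G2 = G1 NOR r = (r NOR p) NOR r

(r NOR p) NOR r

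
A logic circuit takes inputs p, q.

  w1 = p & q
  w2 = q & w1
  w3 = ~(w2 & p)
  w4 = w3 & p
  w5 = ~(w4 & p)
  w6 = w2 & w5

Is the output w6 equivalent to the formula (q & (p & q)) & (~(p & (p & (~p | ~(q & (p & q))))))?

w1 = p & q
w2 = q & w1 = q & (p & q)
w3 = ~(w2 & p) = ~((q & (p & q)) & p)
w4 = w3 & p = (~((q & (p & q)) & p)) & p
w5 = ~(w4 & p) = ~(((~((q & (p & q)) & p)) & p) & p)
w6 = w2 & w5 = (q & (p & q)) & (~(((~((q & (p & q)) & p)) & p) & p))
At p=0, q=0: circuit gives 0, formula gives 0.
At p=1, q=1: circuit gives 1, formula gives 1.
Agrees on all 4 inputs.

Yes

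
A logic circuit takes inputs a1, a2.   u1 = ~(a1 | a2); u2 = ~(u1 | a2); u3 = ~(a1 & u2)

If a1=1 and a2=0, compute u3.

0

u1 = ~(1 | 0) = 0
u2 = ~(0 | 0) = 1
u3 = ~(1 & 1) = 0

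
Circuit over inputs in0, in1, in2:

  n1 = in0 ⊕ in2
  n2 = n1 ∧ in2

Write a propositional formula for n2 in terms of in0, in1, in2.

(in0 ⊕ in2) ∧ in2

n1 = in0 ⊕ in2
n2 = n1 ∧ in2 = (in0 ⊕ in2) ∧ in2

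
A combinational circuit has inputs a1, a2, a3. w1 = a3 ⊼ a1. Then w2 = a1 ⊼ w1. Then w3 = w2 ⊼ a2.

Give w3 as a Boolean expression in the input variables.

w1 = a3 ⊼ a1
w2 = a1 ⊼ w1 = a1 ⊼ (a3 ⊼ a1)
w3 = w2 ⊼ a2 = (a1 ⊼ (a3 ⊼ a1)) ⊼ a2

(a1 ⊼ (a3 ⊼ a1)) ⊼ a2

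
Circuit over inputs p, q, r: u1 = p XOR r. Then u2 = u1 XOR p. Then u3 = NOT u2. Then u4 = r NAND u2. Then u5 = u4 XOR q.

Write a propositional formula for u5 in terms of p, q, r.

u1 = p XOR r
u2 = u1 XOR p = (p XOR r) XOR p
u4 = r NAND u2 = r NAND ((p XOR r) XOR p)
u5 = u4 XOR q = (r NAND ((p XOR r) XOR p)) XOR q

(r NAND ((p XOR r) XOR p)) XOR q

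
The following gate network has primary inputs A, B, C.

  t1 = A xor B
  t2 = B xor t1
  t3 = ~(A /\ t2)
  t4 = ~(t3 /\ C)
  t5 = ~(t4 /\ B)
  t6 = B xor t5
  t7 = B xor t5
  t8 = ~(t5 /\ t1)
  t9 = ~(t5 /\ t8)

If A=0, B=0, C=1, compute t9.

0

t1 = 0 xor 0 = 0
t2 = 0 xor 0 = 0
t3 = ~(0 /\ 0) = 1
t4 = ~(1 /\ 1) = 0
t5 = ~(0 /\ 0) = 1
t8 = ~(1 /\ 0) = 1
t9 = ~(1 /\ 1) = 0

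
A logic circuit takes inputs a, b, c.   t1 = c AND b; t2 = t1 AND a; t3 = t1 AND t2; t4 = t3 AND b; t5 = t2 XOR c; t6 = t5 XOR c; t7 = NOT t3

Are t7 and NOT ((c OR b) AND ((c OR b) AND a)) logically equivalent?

t1 = c AND b
t2 = t1 AND a = (c AND b) AND a
t3 = t1 AND t2 = (c AND b) AND ((c AND b) AND a)
t7 = NOT t3 = NOT ((c AND b) AND ((c AND b) AND a))
At a=1, b=0, c=1: circuit gives 1, formula gives 0.

No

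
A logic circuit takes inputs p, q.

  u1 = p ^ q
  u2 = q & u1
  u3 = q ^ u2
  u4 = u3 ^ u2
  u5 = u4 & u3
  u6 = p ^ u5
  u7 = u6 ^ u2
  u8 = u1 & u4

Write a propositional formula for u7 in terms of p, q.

u1 = p ^ q
u2 = q & u1 = q & (p ^ q)
u3 = q ^ u2 = q ^ (q & (p ^ q))
u4 = u3 ^ u2 = (q ^ (q & (p ^ q))) ^ (q & (p ^ q))
u5 = u4 & u3 = ((q ^ (q & (p ^ q))) ^ (q & (p ^ q))) & (q ^ (q & (p ^ q)))
u6 = p ^ u5 = p ^ (((q ^ (q & (p ^ q))) ^ (q & (p ^ q))) & (q ^ (q & (p ^ q))))
u7 = u6 ^ u2 = (p ^ (((q ^ (q & (p ^ q))) ^ (q & (p ^ q))) & (q ^ (q & (p ^ q))))) ^ (q & (p ^ q))

(p ^ (((q ^ (q & (p ^ q))) ^ (q & (p ^ q))) & (q ^ (q & (p ^ q))))) ^ (q & (p ^ q))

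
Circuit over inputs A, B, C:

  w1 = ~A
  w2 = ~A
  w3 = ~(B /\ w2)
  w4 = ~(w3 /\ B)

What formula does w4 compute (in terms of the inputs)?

w2 = ~A
w3 = ~(B /\ w2) = ~(B /\ ~A)
w4 = ~(w3 /\ B) = ~((~(B /\ ~A)) /\ B)

~((~(B /\ ~A)) /\ B)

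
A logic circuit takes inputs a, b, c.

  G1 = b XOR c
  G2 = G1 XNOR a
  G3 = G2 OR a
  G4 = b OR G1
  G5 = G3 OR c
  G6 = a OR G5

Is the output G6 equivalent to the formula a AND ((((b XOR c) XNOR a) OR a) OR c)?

No

G1 = b XOR c
G2 = G1 XNOR a = (b XOR c) XNOR a
G3 = G2 OR a = ((b XOR c) XNOR a) OR a
G5 = G3 OR c = (((b XOR c) XNOR a) OR a) OR c
G6 = a OR G5 = a OR ((((b XOR c) XNOR a) OR a) OR c)
At a=0, b=0, c=0: circuit gives 1, formula gives 0.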